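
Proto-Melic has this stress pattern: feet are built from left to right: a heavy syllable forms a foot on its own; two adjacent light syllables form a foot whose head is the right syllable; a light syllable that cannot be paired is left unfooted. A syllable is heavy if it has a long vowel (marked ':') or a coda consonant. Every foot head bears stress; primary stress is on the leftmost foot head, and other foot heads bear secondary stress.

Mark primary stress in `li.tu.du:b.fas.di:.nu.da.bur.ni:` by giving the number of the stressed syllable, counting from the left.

Weights: 1 li L, 2 tu L, 3 du:b H, 4 fas H, 5 di: H, 6 nu L, 7 da L, 8 bur H, 9 ni: H.
Parse left to right (heavy = foot alone; LL = one foot; stranded L unfooted): (li.ˈtu) (ˈdu:b) (ˈfas) (ˈdi:) (nu.ˈda) (ˈbur) (ˈni:).
Foot heads: 2, 3, 4, 5, 7, 8, 9.
Primary stress on the leftmost head = syllable 2.
Primary stress: syllable 2 → li.ˈtu.du:b.fas.di:.nu.da.bur.ni:.

2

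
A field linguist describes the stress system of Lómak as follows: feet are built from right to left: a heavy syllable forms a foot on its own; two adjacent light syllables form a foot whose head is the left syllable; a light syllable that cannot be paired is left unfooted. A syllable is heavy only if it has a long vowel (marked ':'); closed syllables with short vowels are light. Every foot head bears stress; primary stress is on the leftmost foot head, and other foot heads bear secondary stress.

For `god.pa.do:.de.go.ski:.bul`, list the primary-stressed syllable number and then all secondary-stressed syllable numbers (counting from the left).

Weights: 1 god L, 2 pa L, 3 do: H, 4 de L, 5 go L, 6 ski: H, 7 bul L.
Parse right to left (heavy = foot alone; LL = one foot; stranded L unfooted): (ˈgod.pa) (ˈdo:) (ˈde.go) (ˈski:) bul.
Foot heads: 1, 3, 4, 6.
Primary stress on the leftmost head = syllable 1.
Secondary stress on 3, 4, 6: ˈgod.pa.ˌdo:.ˌde.go.ˌski:.bul.

primary 1, secondary 3, 4, 6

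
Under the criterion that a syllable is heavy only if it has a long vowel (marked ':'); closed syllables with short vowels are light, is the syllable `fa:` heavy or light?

heavy

`fa:`: long vowel, open (no coda). Long vowel → heavy.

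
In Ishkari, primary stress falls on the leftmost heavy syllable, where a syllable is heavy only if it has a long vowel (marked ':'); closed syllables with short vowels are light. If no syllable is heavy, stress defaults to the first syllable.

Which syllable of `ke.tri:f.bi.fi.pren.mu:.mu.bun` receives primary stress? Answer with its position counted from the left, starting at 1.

Weights: 1 ke L, 2 tri:f H, 3 bi L, 4 fi L, 5 pren L, 6 mu: H, 7 mu L, 8 bun L.
Heavy syllables in the domain: 2, 6. The leftmost is syllable 2 (tri:f).
Primary stress: syllable 2 → ke.ˈtri:f.bi.fi.pren.mu:.mu.bun.

2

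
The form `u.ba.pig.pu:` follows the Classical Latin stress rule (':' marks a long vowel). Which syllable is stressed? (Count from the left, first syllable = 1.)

Classical Latin: stress the penult if heavy (long vowel or closed), else the antepenult.
Weights: 2 ba L, 3 pig H, 4 pu: H.
The penult (syllable 3, pig) is heavy, so it takes stress.
Stress on syllable 3: u.ba.ˈpig.pu:.

3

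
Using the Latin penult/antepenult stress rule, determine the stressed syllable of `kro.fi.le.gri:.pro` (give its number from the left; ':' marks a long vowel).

4

Classical Latin: stress the penult if heavy (long vowel or closed), else the antepenult.
Weights: 3 le L, 4 gri: H, 5 pro L.
The penult (syllable 4, gri:) is heavy, so it takes stress.
Stress on syllable 4: kro.fi.le.ˈgri:.pro.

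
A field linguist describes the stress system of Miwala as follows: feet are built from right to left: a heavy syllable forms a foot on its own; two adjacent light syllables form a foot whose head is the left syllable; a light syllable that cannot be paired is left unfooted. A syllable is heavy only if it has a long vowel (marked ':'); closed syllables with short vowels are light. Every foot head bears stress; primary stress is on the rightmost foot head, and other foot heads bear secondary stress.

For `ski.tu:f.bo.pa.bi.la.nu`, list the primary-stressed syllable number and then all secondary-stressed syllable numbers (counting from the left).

Weights: 1 ski L, 2 tu:f H, 3 bo L, 4 pa L, 5 bi L, 6 la L, 7 nu L.
Parse right to left (heavy = foot alone; LL = one foot; stranded L unfooted): ski (ˈtu:f) bo (ˈpa.bi) (ˈla.nu).
Foot heads: 2, 4, 6.
Primary stress on the rightmost head = syllable 6.
Secondary stress on 2, 4: ski.ˌtu:f.bo.ˌpa.bi.ˈla.nu.

primary 6, secondary 2, 4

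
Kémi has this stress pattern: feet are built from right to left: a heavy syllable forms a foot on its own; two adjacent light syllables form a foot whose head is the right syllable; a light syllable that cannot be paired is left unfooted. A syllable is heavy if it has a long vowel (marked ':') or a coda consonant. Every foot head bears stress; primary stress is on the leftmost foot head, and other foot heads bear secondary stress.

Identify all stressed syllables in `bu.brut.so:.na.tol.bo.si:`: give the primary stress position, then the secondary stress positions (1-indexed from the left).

Weights: 1 bu L, 2 brut H, 3 so: H, 4 na L, 5 tol H, 6 bo L, 7 si: H.
Parse right to left (heavy = foot alone; LL = one foot; stranded L unfooted): bu (ˈbrut) (ˈso:) na (ˈtol) bo (ˈsi:).
Foot heads: 2, 3, 5, 7.
Primary stress on the leftmost head = syllable 2.
Secondary stress on 3, 5, 7: bu.ˈbrut.ˌso:.na.ˌtol.bo.ˌsi:.

primary 2, secondary 3, 5, 7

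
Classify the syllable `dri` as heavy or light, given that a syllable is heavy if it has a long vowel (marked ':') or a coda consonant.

light

`dri`: short vowel, open (no coda). Short vowel, open → light.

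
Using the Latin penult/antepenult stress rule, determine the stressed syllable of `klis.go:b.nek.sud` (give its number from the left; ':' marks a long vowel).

Classical Latin: stress the penult if heavy (long vowel or closed), else the antepenult.
Weights: 2 go:b H, 3 nek H, 4 sud H.
The penult (syllable 3, nek) is heavy, so it takes stress.
Stress on syllable 3: klis.go:b.ˈnek.sud.

3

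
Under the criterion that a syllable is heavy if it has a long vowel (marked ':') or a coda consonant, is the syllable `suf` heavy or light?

heavy

`suf`: short vowel, closed (coda /f/). Closed → heavy.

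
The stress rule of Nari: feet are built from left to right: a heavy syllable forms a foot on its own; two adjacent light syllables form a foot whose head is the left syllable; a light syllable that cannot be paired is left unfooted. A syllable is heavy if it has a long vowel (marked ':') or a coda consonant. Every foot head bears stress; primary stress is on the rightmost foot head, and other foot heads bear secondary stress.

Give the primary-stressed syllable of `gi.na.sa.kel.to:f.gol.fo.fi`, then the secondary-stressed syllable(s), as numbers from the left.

Weights: 1 gi L, 2 na L, 3 sa L, 4 kel H, 5 to:f H, 6 gol H, 7 fo L, 8 fi L.
Parse left to right (heavy = foot alone; LL = one foot; stranded L unfooted): (ˈgi.na) sa (ˈkel) (ˈto:f) (ˈgol) (ˈfo.fi).
Foot heads: 1, 4, 5, 6, 7.
Primary stress on the rightmost head = syllable 7.
Secondary stress on 1, 4, 5, 6: ˌgi.na.sa.ˌkel.ˌto:f.ˌgol.ˈfo.fi.

primary 7, secondary 1, 4, 5, 6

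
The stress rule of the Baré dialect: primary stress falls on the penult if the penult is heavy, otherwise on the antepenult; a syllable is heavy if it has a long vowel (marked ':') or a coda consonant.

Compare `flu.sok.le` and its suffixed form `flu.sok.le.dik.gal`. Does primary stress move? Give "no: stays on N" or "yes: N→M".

yes: 2→4

Base `flu.sok.le` (3 syllables):
  Weights: 1 flu L, 2 sok H, 3 le L.
  The penult (syllable 2, sok) is heavy, so it takes stress.
  → primary stress on syllable 2.
Suffixed `flu.sok.le.dik.gal` (5 syllables):
  Weights: 3 le L, 4 dik H, 5 gal H.
  The penult (syllable 4, dik) is heavy, so it takes stress.
  → primary stress on syllable 4.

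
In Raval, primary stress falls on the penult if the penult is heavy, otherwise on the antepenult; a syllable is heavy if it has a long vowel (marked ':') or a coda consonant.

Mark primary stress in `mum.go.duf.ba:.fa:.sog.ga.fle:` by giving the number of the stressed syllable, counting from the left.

Weights: 6 sog H, 7 ga L, 8 fle: H.
The penult (syllable 7, ga) is light, so stress falls on the antepenult (syllable 6, sog).
Primary stress: syllable 6 → mum.go.duf.ba:.fa:.ˈsog.ga.fle:.

6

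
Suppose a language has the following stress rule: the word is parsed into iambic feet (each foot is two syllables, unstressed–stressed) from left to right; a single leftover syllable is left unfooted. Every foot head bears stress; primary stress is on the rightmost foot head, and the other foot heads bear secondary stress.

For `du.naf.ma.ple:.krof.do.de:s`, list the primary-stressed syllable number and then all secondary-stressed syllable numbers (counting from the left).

primary 6, secondary 2, 4

Parse left to right into iambic (σˈσ) feet: (du.ˈnaf) (ma.ˈple:) (krof.ˈdo) de:s. Syllable 7 is left unfooted.
Foot heads (stressed positions): 2, 4, 6.
End Rule Rightmost: primary stress on the rightmost head = syllable 6.
Secondary stress on 2, 4: du.ˌnaf.ma.ˌple:.krof.ˈdo.de:s.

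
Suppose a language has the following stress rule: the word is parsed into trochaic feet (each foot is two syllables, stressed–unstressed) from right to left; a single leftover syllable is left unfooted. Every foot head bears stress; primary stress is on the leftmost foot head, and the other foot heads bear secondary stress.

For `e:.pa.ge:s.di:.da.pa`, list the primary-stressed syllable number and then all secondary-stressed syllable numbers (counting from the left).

Parse right to left into trochaic (ˈσσ) feet: (ˈe:.pa) (ˈge:s.di:) (ˈda.pa).
Foot heads (stressed positions): 1, 3, 5.
End Rule Leftmost: primary stress on the leftmost head = syllable 1.
Secondary stress on 3, 5: ˈe:.pa.ˌge:s.di:.ˌda.pa.

primary 1, secondary 3, 5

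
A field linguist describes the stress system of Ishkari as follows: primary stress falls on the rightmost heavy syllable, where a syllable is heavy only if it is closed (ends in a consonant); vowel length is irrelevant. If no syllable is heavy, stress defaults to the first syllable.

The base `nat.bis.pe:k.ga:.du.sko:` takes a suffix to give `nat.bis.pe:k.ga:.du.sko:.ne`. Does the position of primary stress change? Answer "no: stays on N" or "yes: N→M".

Base `nat.bis.pe:k.ga:.du.sko:` (6 syllables):
  Weights: 1 nat H, 2 bis H, 3 pe:k H, 4 ga: L, 5 du L, 6 sko: L.
  Heavy syllables in the domain: 1, 2, 3. The rightmost is syllable 3 (pe:k).
  → primary stress on syllable 3.
Suffixed `nat.bis.pe:k.ga:.du.sko:.ne` (7 syllables):
  Weights: 1 nat H, 2 bis H, 3 pe:k H, 4 ga: L, 5 du L, 6 sko: L, 7 ne L.
  Heavy syllables in the domain: 1, 2, 3. The rightmost is syllable 3 (pe:k).
  → primary stress on syllable 3.

no: stays on 3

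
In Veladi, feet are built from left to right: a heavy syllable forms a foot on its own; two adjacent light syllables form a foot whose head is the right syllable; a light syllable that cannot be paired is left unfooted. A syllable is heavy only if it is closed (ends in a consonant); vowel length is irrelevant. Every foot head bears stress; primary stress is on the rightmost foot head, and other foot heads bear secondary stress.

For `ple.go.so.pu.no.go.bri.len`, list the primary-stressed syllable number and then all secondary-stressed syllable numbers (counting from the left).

primary 8, secondary 2, 4, 6

Weights: 1 ple L, 2 go L, 3 so L, 4 pu L, 5 no L, 6 go L, 7 bri L, 8 len H.
Parse left to right (heavy = foot alone; LL = one foot; stranded L unfooted): (ple.ˈgo) (so.ˈpu) (no.ˈgo) bri (ˈlen).
Foot heads: 2, 4, 6, 8.
Primary stress on the rightmost head = syllable 8.
Secondary stress on 2, 4, 6: ple.ˌgo.so.ˌpu.no.ˌgo.bri.ˈlen.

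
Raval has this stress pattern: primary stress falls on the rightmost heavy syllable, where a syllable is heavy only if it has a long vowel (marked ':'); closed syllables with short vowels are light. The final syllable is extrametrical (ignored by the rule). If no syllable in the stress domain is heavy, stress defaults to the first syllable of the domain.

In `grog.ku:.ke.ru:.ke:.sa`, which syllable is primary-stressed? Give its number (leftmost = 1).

5

The final syllable (6, sa) is extrametrical; the stress domain is syllables 1–5.
Weights: 1 grog L, 2 ku: H, 3 ke L, 4 ru: H, 5 ke: H.
Heavy syllables in the domain: 2, 4, 5. The rightmost is syllable 5 (ke:).
Primary stress: syllable 5 → grog.ku:.ke.ru:.ˈke:.sa.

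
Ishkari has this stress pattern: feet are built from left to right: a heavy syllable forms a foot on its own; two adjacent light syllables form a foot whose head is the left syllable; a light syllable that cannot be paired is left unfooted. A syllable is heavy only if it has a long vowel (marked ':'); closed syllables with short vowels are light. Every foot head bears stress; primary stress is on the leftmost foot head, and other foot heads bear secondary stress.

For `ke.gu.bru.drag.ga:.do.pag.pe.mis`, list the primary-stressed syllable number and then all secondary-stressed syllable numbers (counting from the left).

primary 1, secondary 3, 5, 6, 8

Weights: 1 ke L, 2 gu L, 3 bru L, 4 drag L, 5 ga: H, 6 do L, 7 pag L, 8 pe L, 9 mis L.
Parse left to right (heavy = foot alone; LL = one foot; stranded L unfooted): (ˈke.gu) (ˈbru.drag) (ˈga:) (ˈdo.pag) (ˈpe.mis).
Foot heads: 1, 3, 5, 6, 8.
Primary stress on the leftmost head = syllable 1.
Secondary stress on 3, 5, 6, 8: ˈke.gu.ˌbru.drag.ˌga:.ˌdo.pag.ˌpe.mis.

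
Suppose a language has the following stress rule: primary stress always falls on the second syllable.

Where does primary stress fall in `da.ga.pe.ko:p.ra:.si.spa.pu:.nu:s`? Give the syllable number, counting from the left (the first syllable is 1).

2

The word has 9 syllables; the second syllable is syllable 2 (ga).
Primary stress: syllable 2 → da.ˈga.pe.ko:p.ra:.si.spa.pu:.nu:s.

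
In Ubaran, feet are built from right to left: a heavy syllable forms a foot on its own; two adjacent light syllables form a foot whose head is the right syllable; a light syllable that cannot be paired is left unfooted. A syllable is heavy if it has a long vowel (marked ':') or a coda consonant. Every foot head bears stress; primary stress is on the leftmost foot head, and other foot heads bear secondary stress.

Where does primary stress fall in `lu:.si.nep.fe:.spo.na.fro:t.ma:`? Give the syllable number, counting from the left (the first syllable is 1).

1

Weights: 1 lu: H, 2 si L, 3 nep H, 4 fe: H, 5 spo L, 6 na L, 7 fro:t H, 8 ma: H.
Parse right to left (heavy = foot alone; LL = one foot; stranded L unfooted): (ˈlu:) si (ˈnep) (ˈfe:) (spo.ˈna) (ˈfro:t) (ˈma:).
Foot heads: 1, 3, 4, 6, 7, 8.
Primary stress on the leftmost head = syllable 1.
Primary stress: syllable 1 → ˈlu:.si.nep.fe:.spo.na.fro:t.ma:.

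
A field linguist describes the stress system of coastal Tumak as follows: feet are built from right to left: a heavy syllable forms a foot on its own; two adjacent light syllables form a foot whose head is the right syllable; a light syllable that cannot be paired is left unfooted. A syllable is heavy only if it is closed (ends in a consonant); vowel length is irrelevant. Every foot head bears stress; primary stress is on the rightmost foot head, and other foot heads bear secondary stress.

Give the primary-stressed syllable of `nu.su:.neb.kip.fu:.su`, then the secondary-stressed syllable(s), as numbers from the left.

Weights: 1 nu L, 2 su: L, 3 neb H, 4 kip H, 5 fu: L, 6 su L.
Parse right to left (heavy = foot alone; LL = one foot; stranded L unfooted): (nu.ˈsu:) (ˈneb) (ˈkip) (fu:.ˈsu).
Foot heads: 2, 3, 4, 6.
Primary stress on the rightmost head = syllable 6.
Secondary stress on 2, 3, 4: nu.ˌsu:.ˌneb.ˌkip.fu:.ˈsu.

primary 6, secondary 2, 3, 4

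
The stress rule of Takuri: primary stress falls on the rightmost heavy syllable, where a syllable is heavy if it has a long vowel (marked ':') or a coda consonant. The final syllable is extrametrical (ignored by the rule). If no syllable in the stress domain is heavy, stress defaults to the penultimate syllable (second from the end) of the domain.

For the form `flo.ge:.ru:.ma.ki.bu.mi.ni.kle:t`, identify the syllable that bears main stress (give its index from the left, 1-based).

The final syllable (9, kle:t) is extrametrical; the stress domain is syllables 1–8.
Weights: 1 flo L, 2 ge: H, 3 ru: H, 4 ma L, 5 ki L, 6 bu L, 7 mi L, 8 ni L.
Heavy syllables in the domain: 2, 3. The rightmost is syllable 3 (ru:).
Primary stress: syllable 3 → flo.ge:.ˈru:.ma.ki.bu.mi.ni.kle:t.

3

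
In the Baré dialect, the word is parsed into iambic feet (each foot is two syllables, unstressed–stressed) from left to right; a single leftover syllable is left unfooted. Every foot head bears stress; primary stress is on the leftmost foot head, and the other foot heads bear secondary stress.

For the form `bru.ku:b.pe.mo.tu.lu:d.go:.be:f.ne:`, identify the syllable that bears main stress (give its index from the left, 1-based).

2

Parse left to right into iambic (σˈσ) feet: (bru.ˈku:b) (pe.ˈmo) (tu.ˈlu:d) (go:.ˈbe:f) ne:. Syllable 9 is left unfooted.
Foot heads (stressed positions): 2, 4, 6, 8.
End Rule Leftmost: primary stress on the leftmost head = syllable 2.
Primary stress: syllable 2 → bru.ˈku:b.pe.mo.tu.lu:d.go:.be:f.ne:.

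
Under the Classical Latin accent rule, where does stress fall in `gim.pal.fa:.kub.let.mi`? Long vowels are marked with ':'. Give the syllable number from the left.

Classical Latin: stress the penult if heavy (long vowel or closed), else the antepenult.
Weights: 4 kub H, 5 let H, 6 mi L.
The penult (syllable 5, let) is heavy, so it takes stress.
Stress on syllable 5: gim.pal.fa:.kub.ˈlet.mi.

5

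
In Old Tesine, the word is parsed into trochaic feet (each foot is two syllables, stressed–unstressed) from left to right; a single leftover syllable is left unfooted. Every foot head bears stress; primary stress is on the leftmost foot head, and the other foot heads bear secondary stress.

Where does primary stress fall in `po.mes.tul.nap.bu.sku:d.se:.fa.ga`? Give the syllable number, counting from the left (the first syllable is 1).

Parse left to right into trochaic (ˈσσ) feet: (ˈpo.mes) (ˈtul.nap) (ˈbu.sku:d) (ˈse:.fa) ga. Syllable 9 is left unfooted.
Foot heads (stressed positions): 1, 3, 5, 7.
End Rule Leftmost: primary stress on the leftmost head = syllable 1.
Primary stress: syllable 1 → ˈpo.mes.tul.nap.bu.sku:d.se:.fa.ga.

1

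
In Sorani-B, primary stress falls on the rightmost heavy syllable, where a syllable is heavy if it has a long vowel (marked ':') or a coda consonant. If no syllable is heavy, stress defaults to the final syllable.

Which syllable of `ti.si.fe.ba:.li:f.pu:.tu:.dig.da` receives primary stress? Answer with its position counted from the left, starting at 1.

Weights: 1 ti L, 2 si L, 3 fe L, 4 ba: H, 5 li:f H, 6 pu: H, 7 tu: H, 8 dig H, 9 da L.
Heavy syllables in the domain: 4, 5, 6, 7, 8. The rightmost is syllable 8 (dig).
Primary stress: syllable 8 → ti.si.fe.ba:.li:f.pu:.tu:.ˈdig.da.

8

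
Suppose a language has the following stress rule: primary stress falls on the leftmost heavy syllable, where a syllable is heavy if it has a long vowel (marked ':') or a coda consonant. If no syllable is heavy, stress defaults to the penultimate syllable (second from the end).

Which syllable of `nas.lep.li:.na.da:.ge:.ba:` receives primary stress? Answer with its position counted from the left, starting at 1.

1

Weights: 1 nas H, 2 lep H, 3 li: H, 4 na L, 5 da: H, 6 ge: H, 7 ba: H.
Heavy syllables in the domain: 1, 2, 3, 5, 6, 7. The leftmost is syllable 1 (nas).
Primary stress: syllable 1 → ˈnas.lep.li:.na.da:.ge:.ba:.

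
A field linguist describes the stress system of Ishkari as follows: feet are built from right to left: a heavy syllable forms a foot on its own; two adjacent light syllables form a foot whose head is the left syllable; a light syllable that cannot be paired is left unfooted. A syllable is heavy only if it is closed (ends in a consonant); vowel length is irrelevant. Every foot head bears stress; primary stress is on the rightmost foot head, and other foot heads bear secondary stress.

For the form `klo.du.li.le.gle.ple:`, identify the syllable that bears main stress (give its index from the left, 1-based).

5

Weights: 1 klo L, 2 du L, 3 li L, 4 le L, 5 gle L, 6 ple: L.
Parse right to left (heavy = foot alone; LL = one foot; stranded L unfooted): (ˈklo.du) (ˈli.le) (ˈgle.ple:).
Foot heads: 1, 3, 5.
Primary stress on the rightmost head = syllable 5.
Primary stress: syllable 5 → klo.du.li.le.ˈgle.ple:.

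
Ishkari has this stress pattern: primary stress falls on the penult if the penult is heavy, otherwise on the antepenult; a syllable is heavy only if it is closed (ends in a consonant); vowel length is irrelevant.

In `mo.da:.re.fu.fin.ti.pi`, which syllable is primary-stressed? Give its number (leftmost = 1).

5

Weights: 5 fin H, 6 ti L, 7 pi L.
The penult (syllable 6, ti) is light, so stress falls on the antepenult (syllable 5, fin).
Primary stress: syllable 5 → mo.da:.re.fu.ˈfin.ti.pi.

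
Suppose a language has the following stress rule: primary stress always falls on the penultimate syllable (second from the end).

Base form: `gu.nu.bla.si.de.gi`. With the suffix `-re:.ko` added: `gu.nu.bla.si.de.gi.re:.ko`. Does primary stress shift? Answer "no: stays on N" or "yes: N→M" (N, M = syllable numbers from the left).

yes: 5→7

Base `gu.nu.bla.si.de.gi` (6 syllables):
  The word has 6 syllables; the penultimate syllable (second from the end) is syllable 5 (de).
  → primary stress on syllable 5.
Suffixed `gu.nu.bla.si.de.gi.re:.ko` (8 syllables):
  The word has 8 syllables; the penultimate syllable (second from the end) is syllable 7 (re:).
  → primary stress on syllable 7.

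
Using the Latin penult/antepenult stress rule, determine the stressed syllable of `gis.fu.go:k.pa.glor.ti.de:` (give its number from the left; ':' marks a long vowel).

Classical Latin: stress the penult if heavy (long vowel or closed), else the antepenult.
Weights: 5 glor H, 6 ti L, 7 de: H.
The penult (syllable 6, ti) is light, so stress falls on the antepenult (syllable 5, glor).
Stress on syllable 5: gis.fu.go:k.pa.ˈglor.ti.de:.

5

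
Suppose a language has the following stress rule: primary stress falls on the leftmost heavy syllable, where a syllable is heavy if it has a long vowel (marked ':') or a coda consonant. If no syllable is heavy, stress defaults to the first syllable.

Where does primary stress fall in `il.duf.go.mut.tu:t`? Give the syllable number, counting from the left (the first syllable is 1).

1

Weights: 1 il H, 2 duf H, 3 go L, 4 mut H, 5 tu:t H.
Heavy syllables in the domain: 1, 2, 4, 5. The leftmost is syllable 1 (il).
Primary stress: syllable 1 → ˈil.duf.go.mut.tu:t.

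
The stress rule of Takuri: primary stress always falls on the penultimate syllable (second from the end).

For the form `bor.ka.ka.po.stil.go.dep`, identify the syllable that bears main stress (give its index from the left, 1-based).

6

The word has 7 syllables; the penultimate syllable (second from the end) is syllable 6 (go).
Primary stress: syllable 6 → bor.ka.ka.po.stil.ˈgo.dep.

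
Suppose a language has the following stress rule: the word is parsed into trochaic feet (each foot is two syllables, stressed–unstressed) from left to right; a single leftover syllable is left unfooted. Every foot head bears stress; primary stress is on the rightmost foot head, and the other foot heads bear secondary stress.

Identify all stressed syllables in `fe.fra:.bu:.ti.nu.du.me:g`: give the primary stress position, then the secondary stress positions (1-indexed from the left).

primary 5, secondary 1, 3

Parse left to right into trochaic (ˈσσ) feet: (ˈfe.fra:) (ˈbu:.ti) (ˈnu.du) me:g. Syllable 7 is left unfooted.
Foot heads (stressed positions): 1, 3, 5.
End Rule Rightmost: primary stress on the rightmost head = syllable 5.
Secondary stress on 1, 3: ˌfe.fra:.ˌbu:.ti.ˈnu.du.me:g.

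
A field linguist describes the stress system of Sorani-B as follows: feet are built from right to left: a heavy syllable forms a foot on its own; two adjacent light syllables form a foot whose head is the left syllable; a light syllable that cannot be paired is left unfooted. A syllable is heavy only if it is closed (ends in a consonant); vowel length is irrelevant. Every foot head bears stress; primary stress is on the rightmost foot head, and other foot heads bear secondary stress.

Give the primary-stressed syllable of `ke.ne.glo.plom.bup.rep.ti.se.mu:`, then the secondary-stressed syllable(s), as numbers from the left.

Weights: 1 ke L, 2 ne L, 3 glo L, 4 plom H, 5 bup H, 6 rep H, 7 ti L, 8 se L, 9 mu: L.
Parse right to left (heavy = foot alone; LL = one foot; stranded L unfooted): ke (ˈne.glo) (ˈplom) (ˈbup) (ˈrep) ti (ˈse.mu:).
Foot heads: 2, 4, 5, 6, 8.
Primary stress on the rightmost head = syllable 8.
Secondary stress on 2, 4, 5, 6: ke.ˌne.glo.ˌplom.ˌbup.ˌrep.ti.ˈse.mu:.

primary 8, secondary 2, 4, 5, 6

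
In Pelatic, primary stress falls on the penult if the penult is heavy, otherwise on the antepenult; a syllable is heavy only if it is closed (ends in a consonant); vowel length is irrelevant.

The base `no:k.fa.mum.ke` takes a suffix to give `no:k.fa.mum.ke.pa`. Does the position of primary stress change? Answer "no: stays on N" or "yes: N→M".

Base `no:k.fa.mum.ke` (4 syllables):
  Weights: 2 fa L, 3 mum H, 4 ke L.
  The penult (syllable 3, mum) is heavy, so it takes stress.
  → primary stress on syllable 3.
Suffixed `no:k.fa.mum.ke.pa` (5 syllables):
  Weights: 3 mum H, 4 ke L, 5 pa L.
  The penult (syllable 4, ke) is light, so stress falls on the antepenult (syllable 3, mum).
  → primary stress on syllable 3.

no: stays on 3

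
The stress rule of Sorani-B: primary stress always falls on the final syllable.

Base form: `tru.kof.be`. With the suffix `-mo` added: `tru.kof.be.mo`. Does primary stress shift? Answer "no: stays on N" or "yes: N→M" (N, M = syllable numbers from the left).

yes: 3→4

Base `tru.kof.be` (3 syllables):
  The word has 3 syllables; the final syllable is syllable 3 (be).
  → primary stress on syllable 3.
Suffixed `tru.kof.be.mo` (4 syllables):
  The word has 4 syllables; the final syllable is syllable 4 (mo).
  → primary stress on syllable 4.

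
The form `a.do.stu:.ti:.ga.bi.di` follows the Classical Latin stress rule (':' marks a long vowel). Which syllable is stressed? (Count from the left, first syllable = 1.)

5

Classical Latin: stress the penult if heavy (long vowel or closed), else the antepenult.
Weights: 5 ga L, 6 bi L, 7 di L.
The penult (syllable 6, bi) is light, so stress falls on the antepenult (syllable 5, ga).
Stress on syllable 5: a.do.stu:.ti:.ˈga.bi.di.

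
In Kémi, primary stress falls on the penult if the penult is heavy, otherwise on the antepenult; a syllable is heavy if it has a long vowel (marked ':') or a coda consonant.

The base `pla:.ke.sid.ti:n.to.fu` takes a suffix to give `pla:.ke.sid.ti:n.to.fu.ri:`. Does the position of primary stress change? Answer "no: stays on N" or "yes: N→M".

yes: 4→5

Base `pla:.ke.sid.ti:n.to.fu` (6 syllables):
  Weights: 4 ti:n H, 5 to L, 6 fu L.
  The penult (syllable 5, to) is light, so stress falls on the antepenult (syllable 4, ti:n).
  → primary stress on syllable 4.
Suffixed `pla:.ke.sid.ti:n.to.fu.ri:` (7 syllables):
  Weights: 5 to L, 6 fu L, 7 ri: H.
  The penult (syllable 6, fu) is light, so stress falls on the antepenult (syllable 5, to).
  → primary stress on syllable 5.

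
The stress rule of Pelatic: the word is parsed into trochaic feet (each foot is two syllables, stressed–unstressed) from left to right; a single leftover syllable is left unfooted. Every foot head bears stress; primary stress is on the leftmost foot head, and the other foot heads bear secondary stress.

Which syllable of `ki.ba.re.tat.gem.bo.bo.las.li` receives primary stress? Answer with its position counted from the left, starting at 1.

Parse left to right into trochaic (ˈσσ) feet: (ˈki.ba) (ˈre.tat) (ˈgem.bo) (ˈbo.las) li. Syllable 9 is left unfooted.
Foot heads (stressed positions): 1, 3, 5, 7.
End Rule Leftmost: primary stress on the leftmost head = syllable 1.
Primary stress: syllable 1 → ˈki.ba.re.tat.gem.bo.bo.las.li.

1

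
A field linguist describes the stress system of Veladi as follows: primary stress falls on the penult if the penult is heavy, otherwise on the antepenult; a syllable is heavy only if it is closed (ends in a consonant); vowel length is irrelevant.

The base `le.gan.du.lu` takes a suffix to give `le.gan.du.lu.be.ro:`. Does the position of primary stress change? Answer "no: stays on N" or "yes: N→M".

Base `le.gan.du.lu` (4 syllables):
  Weights: 2 gan H, 3 du L, 4 lu L.
  The penult (syllable 3, du) is light, so stress falls on the antepenult (syllable 2, gan).
  → primary stress on syllable 2.
Suffixed `le.gan.du.lu.be.ro:` (6 syllables):
  Weights: 4 lu L, 5 be L, 6 ro: L.
  The penult (syllable 5, be) is light, so stress falls on the antepenult (syllable 4, lu).
  → primary stress on syllable 4.

yes: 2→4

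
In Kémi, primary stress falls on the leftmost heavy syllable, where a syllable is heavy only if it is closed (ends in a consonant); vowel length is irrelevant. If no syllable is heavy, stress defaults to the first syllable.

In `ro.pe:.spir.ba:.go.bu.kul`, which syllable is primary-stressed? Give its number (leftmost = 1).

Weights: 1 ro L, 2 pe: L, 3 spir H, 4 ba: L, 5 go L, 6 bu L, 7 kul H.
Heavy syllables in the domain: 3, 7. The leftmost is syllable 3 (spir).
Primary stress: syllable 3 → ro.pe:.ˈspir.ba:.go.bu.kul.

3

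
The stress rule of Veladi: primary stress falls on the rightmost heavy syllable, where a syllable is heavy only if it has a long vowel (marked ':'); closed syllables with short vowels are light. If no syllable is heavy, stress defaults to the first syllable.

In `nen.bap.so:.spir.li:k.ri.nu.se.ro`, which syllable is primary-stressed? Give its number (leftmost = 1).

Weights: 1 nen L, 2 bap L, 3 so: H, 4 spir L, 5 li:k H, 6 ri L, 7 nu L, 8 se L, 9 ro L.
Heavy syllables in the domain: 3, 5. The rightmost is syllable 5 (li:k).
Primary stress: syllable 5 → nen.bap.so:.spir.ˈli:k.ri.nu.se.ro.

5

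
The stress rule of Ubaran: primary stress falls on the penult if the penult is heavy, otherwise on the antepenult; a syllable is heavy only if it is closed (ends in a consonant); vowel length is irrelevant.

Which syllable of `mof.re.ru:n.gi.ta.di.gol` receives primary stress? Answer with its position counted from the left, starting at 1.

5

Weights: 5 ta L, 6 di L, 7 gol H.
The penult (syllable 6, di) is light, so stress falls on the antepenult (syllable 5, ta).
Primary stress: syllable 5 → mof.re.ru:n.gi.ˈta.di.gol.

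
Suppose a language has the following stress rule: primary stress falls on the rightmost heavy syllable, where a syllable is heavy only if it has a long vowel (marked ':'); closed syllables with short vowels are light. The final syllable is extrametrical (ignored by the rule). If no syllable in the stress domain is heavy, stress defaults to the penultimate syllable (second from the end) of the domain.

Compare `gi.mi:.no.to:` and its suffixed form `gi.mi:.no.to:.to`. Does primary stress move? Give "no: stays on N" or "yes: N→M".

yes: 2→4

Base `gi.mi:.no.to:` (4 syllables):
  The final syllable (4, to:) is extrametrical; the stress domain is syllables 1–3.
  Weights: 1 gi L, 2 mi: H, 3 no L.
  Heavy syllables in the domain: 2. The rightmost is syllable 2 (mi:).
  → primary stress on syllable 2.
Suffixed `gi.mi:.no.to:.to` (5 syllables):
  The final syllable (5, to) is extrametrical; the stress domain is syllables 1–4.
  Weights: 1 gi L, 2 mi: H, 3 no L, 4 to: H.
  Heavy syllables in the domain: 2, 4. The rightmost is syllable 4 (to:).
  → primary stress on syllable 4.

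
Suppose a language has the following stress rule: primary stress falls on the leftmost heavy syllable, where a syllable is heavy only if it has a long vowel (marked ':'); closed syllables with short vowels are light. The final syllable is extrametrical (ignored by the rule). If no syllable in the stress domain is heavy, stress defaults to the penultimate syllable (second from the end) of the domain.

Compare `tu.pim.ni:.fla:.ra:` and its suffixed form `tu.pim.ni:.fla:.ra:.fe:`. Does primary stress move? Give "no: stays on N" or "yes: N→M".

no: stays on 3

Base `tu.pim.ni:.fla:.ra:` (5 syllables):
  The final syllable (5, ra:) is extrametrical; the stress domain is syllables 1–4.
  Weights: 1 tu L, 2 pim L, 3 ni: H, 4 fla: H.
  Heavy syllables in the domain: 3, 4. The leftmost is syllable 3 (ni:).
  → primary stress on syllable 3.
Suffixed `tu.pim.ni:.fla:.ra:.fe:` (6 syllables):
  The final syllable (6, fe:) is extrametrical; the stress domain is syllables 1–5.
  Weights: 1 tu L, 2 pim L, 3 ni: H, 4 fla: H, 5 ra: H.
  Heavy syllables in the domain: 3, 4, 5. The leftmost is syllable 3 (ni:).
  → primary stress on syllable 3.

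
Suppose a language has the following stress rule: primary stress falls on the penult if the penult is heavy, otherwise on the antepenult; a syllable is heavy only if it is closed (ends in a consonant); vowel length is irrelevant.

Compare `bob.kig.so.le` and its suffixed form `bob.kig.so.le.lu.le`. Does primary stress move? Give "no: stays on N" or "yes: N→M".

yes: 2→4

Base `bob.kig.so.le` (4 syllables):
  Weights: 2 kig H, 3 so L, 4 le L.
  The penult (syllable 3, so) is light, so stress falls on the antepenult (syllable 2, kig).
  → primary stress on syllable 2.
Suffixed `bob.kig.so.le.lu.le` (6 syllables):
  Weights: 4 le L, 5 lu L, 6 le L.
  The penult (syllable 5, lu) is light, so stress falls on the antepenult (syllable 4, le).
  → primary stress on syllable 4.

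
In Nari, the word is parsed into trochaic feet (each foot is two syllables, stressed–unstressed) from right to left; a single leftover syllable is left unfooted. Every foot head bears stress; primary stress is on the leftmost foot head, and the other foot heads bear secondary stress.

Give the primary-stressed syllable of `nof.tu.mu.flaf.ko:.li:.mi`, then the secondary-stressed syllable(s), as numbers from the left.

primary 2, secondary 4, 6

Parse right to left into trochaic (ˈσσ) feet: nof (ˈtu.mu) (ˈflaf.ko:) (ˈli:.mi). Syllable 1 is left unfooted.
Foot heads (stressed positions): 2, 4, 6.
End Rule Leftmost: primary stress on the leftmost head = syllable 2.
Secondary stress on 4, 6: nof.ˈtu.mu.ˌflaf.ko:.ˌli:.mi.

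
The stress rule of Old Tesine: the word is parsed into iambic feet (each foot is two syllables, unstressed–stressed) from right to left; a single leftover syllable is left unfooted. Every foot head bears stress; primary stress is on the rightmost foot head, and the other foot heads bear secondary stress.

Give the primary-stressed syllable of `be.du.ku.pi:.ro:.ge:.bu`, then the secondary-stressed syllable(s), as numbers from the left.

Parse right to left into iambic (σˈσ) feet: be (du.ˈku) (pi:.ˈro:) (ge:.ˈbu). Syllable 1 is left unfooted.
Foot heads (stressed positions): 3, 5, 7.
End Rule Rightmost: primary stress on the rightmost head = syllable 7.
Secondary stress on 3, 5: be.du.ˌku.pi:.ˌro:.ge:.ˈbu.

primary 7, secondary 3, 5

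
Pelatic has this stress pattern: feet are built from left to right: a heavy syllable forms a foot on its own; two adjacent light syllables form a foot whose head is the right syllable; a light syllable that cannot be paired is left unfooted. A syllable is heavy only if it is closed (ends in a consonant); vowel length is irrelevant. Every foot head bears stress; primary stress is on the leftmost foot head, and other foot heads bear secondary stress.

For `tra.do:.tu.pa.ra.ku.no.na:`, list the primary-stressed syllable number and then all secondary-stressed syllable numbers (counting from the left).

Weights: 1 tra L, 2 do: L, 3 tu L, 4 pa L, 5 ra L, 6 ku L, 7 no L, 8 na: L.
Parse left to right (heavy = foot alone; LL = one foot; stranded L unfooted): (tra.ˈdo:) (tu.ˈpa) (ra.ˈku) (no.ˈna:).
Foot heads: 2, 4, 6, 8.
Primary stress on the leftmost head = syllable 2.
Secondary stress on 4, 6, 8: tra.ˈdo:.tu.ˌpa.ra.ˌku.no.ˌna:.

primary 2, secondary 4, 6, 8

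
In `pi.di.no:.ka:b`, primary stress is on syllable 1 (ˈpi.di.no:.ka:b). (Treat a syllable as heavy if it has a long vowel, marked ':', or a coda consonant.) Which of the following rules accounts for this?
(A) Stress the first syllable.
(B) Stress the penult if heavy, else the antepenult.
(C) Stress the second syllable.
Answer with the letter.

A

Rule A → syllable 1 ✓.
Rule B → syllable 3 (observed: 1).
Rule C → syllable 2 (observed: 1).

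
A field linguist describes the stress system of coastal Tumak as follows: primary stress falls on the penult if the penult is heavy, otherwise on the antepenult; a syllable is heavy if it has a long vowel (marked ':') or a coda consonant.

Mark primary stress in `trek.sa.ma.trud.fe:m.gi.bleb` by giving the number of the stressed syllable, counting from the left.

5

Weights: 5 fe:m H, 6 gi L, 7 bleb H.
The penult (syllable 6, gi) is light, so stress falls on the antepenult (syllable 5, fe:m).
Primary stress: syllable 5 → trek.sa.ma.trud.ˈfe:m.gi.bleb.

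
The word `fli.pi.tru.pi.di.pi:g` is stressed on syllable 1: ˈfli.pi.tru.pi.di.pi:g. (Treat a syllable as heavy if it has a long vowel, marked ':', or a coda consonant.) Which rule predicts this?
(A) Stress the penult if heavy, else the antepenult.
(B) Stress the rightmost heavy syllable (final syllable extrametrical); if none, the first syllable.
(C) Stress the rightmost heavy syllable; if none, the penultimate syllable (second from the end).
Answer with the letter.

B

Rule A → syllable 4 (observed: 1).
Rule B → syllable 1 ✓.
Rule C → syllable 6 (observed: 1).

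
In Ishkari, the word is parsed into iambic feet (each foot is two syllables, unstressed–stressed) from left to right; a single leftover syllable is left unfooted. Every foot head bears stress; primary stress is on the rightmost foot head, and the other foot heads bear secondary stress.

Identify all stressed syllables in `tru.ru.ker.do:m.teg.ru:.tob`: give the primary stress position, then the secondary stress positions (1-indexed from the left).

Parse left to right into iambic (σˈσ) feet: (tru.ˈru) (ker.ˈdo:m) (teg.ˈru:) tob. Syllable 7 is left unfooted.
Foot heads (stressed positions): 2, 4, 6.
End Rule Rightmost: primary stress on the rightmost head = syllable 6.
Secondary stress on 2, 4: tru.ˌru.ker.ˌdo:m.teg.ˈru:.tob.

primary 6, secondary 2, 4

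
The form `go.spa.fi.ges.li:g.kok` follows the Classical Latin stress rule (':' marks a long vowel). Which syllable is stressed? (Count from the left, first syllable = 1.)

5

Classical Latin: stress the penult if heavy (long vowel or closed), else the antepenult.
Weights: 4 ges H, 5 li:g H, 6 kok H.
The penult (syllable 5, li:g) is heavy, so it takes stress.
Stress on syllable 5: go.spa.fi.ges.ˈli:g.kok.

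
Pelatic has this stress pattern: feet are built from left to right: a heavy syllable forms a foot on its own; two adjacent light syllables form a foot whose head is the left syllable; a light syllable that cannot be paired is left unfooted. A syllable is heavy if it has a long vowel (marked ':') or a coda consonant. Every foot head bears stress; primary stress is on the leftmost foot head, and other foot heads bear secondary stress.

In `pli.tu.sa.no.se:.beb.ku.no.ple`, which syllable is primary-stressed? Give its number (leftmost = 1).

Weights: 1 pli L, 2 tu L, 3 sa L, 4 no L, 5 se: H, 6 beb H, 7 ku L, 8 no L, 9 ple L.
Parse left to right (heavy = foot alone; LL = one foot; stranded L unfooted): (ˈpli.tu) (ˈsa.no) (ˈse:) (ˈbeb) (ˈku.no) ple.
Foot heads: 1, 3, 5, 6, 7.
Primary stress on the leftmost head = syllable 1.
Primary stress: syllable 1 → ˈpli.tu.sa.no.se:.beb.ku.no.ple.

1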